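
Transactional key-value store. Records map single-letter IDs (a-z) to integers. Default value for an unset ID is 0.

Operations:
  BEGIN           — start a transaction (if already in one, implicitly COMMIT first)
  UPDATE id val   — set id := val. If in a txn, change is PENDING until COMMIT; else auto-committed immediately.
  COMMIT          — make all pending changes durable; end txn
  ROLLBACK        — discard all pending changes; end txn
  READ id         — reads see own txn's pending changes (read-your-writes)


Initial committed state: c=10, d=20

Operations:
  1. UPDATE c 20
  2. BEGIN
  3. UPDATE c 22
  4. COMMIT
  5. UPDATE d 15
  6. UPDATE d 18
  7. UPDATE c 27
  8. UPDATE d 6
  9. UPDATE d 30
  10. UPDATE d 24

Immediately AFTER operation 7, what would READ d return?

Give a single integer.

Initial committed: {c=10, d=20}
Op 1: UPDATE c=20 (auto-commit; committed c=20)
Op 2: BEGIN: in_txn=True, pending={}
Op 3: UPDATE c=22 (pending; pending now {c=22})
Op 4: COMMIT: merged ['c'] into committed; committed now {c=22, d=20}
Op 5: UPDATE d=15 (auto-commit; committed d=15)
Op 6: UPDATE d=18 (auto-commit; committed d=18)
Op 7: UPDATE c=27 (auto-commit; committed c=27)
After op 7: visible(d) = 18 (pending={}, committed={c=27, d=18})

Answer: 18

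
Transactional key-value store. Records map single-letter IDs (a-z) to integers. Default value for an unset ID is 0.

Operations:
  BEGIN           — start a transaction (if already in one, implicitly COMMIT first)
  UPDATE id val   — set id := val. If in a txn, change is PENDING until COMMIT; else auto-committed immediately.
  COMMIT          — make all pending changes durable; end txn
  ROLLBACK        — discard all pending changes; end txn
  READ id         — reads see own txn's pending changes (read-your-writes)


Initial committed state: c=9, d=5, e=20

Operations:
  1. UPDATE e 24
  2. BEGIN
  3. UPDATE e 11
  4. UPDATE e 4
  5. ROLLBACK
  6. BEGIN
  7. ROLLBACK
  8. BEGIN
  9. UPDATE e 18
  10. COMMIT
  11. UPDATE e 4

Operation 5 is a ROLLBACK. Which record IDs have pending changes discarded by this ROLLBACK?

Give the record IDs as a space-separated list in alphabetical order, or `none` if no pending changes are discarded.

Initial committed: {c=9, d=5, e=20}
Op 1: UPDATE e=24 (auto-commit; committed e=24)
Op 2: BEGIN: in_txn=True, pending={}
Op 3: UPDATE e=11 (pending; pending now {e=11})
Op 4: UPDATE e=4 (pending; pending now {e=4})
Op 5: ROLLBACK: discarded pending ['e']; in_txn=False
Op 6: BEGIN: in_txn=True, pending={}
Op 7: ROLLBACK: discarded pending []; in_txn=False
Op 8: BEGIN: in_txn=True, pending={}
Op 9: UPDATE e=18 (pending; pending now {e=18})
Op 10: COMMIT: merged ['e'] into committed; committed now {c=9, d=5, e=18}
Op 11: UPDATE e=4 (auto-commit; committed e=4)
ROLLBACK at op 5 discards: ['e']

Answer: e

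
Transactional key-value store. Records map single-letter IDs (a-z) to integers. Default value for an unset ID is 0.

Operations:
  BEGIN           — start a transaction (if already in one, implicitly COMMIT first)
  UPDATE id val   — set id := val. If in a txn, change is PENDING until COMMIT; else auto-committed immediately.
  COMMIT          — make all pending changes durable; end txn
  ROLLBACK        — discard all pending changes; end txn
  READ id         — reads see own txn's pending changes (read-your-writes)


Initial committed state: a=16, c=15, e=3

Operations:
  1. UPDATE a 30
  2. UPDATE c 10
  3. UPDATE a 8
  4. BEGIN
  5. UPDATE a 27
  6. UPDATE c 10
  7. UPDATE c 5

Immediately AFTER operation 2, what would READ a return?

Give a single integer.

Answer: 30

Derivation:
Initial committed: {a=16, c=15, e=3}
Op 1: UPDATE a=30 (auto-commit; committed a=30)
Op 2: UPDATE c=10 (auto-commit; committed c=10)
After op 2: visible(a) = 30 (pending={}, committed={a=30, c=10, e=3})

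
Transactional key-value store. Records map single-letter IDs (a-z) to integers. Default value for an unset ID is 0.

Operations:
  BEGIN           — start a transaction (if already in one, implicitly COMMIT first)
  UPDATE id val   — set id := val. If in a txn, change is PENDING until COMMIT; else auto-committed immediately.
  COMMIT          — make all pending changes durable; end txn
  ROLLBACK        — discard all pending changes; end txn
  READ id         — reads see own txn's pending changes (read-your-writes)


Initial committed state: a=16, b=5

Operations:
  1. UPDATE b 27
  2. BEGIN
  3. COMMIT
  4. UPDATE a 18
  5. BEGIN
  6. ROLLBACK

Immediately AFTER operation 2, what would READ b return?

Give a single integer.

Answer: 27

Derivation:
Initial committed: {a=16, b=5}
Op 1: UPDATE b=27 (auto-commit; committed b=27)
Op 2: BEGIN: in_txn=True, pending={}
After op 2: visible(b) = 27 (pending={}, committed={a=16, b=27})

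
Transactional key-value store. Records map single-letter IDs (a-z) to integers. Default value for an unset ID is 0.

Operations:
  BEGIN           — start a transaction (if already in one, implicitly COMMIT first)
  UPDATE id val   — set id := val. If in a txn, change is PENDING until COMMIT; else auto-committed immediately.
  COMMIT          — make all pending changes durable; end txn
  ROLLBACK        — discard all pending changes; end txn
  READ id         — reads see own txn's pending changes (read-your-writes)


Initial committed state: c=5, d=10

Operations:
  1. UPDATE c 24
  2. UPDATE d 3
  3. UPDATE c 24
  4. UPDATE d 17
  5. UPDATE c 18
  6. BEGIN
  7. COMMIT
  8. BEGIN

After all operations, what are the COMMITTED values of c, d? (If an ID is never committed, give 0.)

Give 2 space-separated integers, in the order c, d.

Initial committed: {c=5, d=10}
Op 1: UPDATE c=24 (auto-commit; committed c=24)
Op 2: UPDATE d=3 (auto-commit; committed d=3)
Op 3: UPDATE c=24 (auto-commit; committed c=24)
Op 4: UPDATE d=17 (auto-commit; committed d=17)
Op 5: UPDATE c=18 (auto-commit; committed c=18)
Op 6: BEGIN: in_txn=True, pending={}
Op 7: COMMIT: merged [] into committed; committed now {c=18, d=17}
Op 8: BEGIN: in_txn=True, pending={}
Final committed: {c=18, d=17}

Answer: 18 17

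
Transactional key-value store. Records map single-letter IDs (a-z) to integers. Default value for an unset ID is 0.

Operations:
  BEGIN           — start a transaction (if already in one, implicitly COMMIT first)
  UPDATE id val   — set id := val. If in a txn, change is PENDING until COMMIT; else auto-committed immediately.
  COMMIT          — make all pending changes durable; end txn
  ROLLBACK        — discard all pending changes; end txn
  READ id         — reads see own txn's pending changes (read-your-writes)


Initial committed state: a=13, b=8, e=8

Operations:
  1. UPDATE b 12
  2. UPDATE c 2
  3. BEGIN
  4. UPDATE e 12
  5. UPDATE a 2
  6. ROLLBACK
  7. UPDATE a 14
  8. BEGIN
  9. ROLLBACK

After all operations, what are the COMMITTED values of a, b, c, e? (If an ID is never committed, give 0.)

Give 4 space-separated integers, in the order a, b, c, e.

Answer: 14 12 2 8

Derivation:
Initial committed: {a=13, b=8, e=8}
Op 1: UPDATE b=12 (auto-commit; committed b=12)
Op 2: UPDATE c=2 (auto-commit; committed c=2)
Op 3: BEGIN: in_txn=True, pending={}
Op 4: UPDATE e=12 (pending; pending now {e=12})
Op 5: UPDATE a=2 (pending; pending now {a=2, e=12})
Op 6: ROLLBACK: discarded pending ['a', 'e']; in_txn=False
Op 7: UPDATE a=14 (auto-commit; committed a=14)
Op 8: BEGIN: in_txn=True, pending={}
Op 9: ROLLBACK: discarded pending []; in_txn=False
Final committed: {a=14, b=12, c=2, e=8}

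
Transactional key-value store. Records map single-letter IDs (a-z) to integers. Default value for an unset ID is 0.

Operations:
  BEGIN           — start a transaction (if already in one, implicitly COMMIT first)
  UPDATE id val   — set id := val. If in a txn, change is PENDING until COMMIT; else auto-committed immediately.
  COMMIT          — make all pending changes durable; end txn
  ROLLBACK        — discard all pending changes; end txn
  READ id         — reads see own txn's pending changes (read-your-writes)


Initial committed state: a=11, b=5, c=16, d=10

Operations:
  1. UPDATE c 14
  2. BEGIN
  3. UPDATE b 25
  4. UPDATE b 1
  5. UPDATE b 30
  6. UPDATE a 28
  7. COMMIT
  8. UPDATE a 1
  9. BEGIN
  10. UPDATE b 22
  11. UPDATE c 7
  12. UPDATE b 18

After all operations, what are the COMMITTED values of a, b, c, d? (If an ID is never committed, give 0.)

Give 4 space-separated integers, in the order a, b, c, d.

Initial committed: {a=11, b=5, c=16, d=10}
Op 1: UPDATE c=14 (auto-commit; committed c=14)
Op 2: BEGIN: in_txn=True, pending={}
Op 3: UPDATE b=25 (pending; pending now {b=25})
Op 4: UPDATE b=1 (pending; pending now {b=1})
Op 5: UPDATE b=30 (pending; pending now {b=30})
Op 6: UPDATE a=28 (pending; pending now {a=28, b=30})
Op 7: COMMIT: merged ['a', 'b'] into committed; committed now {a=28, b=30, c=14, d=10}
Op 8: UPDATE a=1 (auto-commit; committed a=1)
Op 9: BEGIN: in_txn=True, pending={}
Op 10: UPDATE b=22 (pending; pending now {b=22})
Op 11: UPDATE c=7 (pending; pending now {b=22, c=7})
Op 12: UPDATE b=18 (pending; pending now {b=18, c=7})
Final committed: {a=1, b=30, c=14, d=10}

Answer: 1 30 14 10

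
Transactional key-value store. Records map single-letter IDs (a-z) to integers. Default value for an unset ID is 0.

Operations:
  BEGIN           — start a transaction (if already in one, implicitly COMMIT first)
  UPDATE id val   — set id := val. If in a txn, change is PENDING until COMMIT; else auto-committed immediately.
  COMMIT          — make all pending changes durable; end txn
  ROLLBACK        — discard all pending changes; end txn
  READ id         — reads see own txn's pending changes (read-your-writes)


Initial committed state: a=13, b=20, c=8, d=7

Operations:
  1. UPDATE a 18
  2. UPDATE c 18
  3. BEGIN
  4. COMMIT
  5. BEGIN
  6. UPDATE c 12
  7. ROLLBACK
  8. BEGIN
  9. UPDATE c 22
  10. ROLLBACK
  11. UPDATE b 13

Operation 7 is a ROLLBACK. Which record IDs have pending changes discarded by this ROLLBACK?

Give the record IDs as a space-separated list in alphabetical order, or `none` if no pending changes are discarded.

Answer: c

Derivation:
Initial committed: {a=13, b=20, c=8, d=7}
Op 1: UPDATE a=18 (auto-commit; committed a=18)
Op 2: UPDATE c=18 (auto-commit; committed c=18)
Op 3: BEGIN: in_txn=True, pending={}
Op 4: COMMIT: merged [] into committed; committed now {a=18, b=20, c=18, d=7}
Op 5: BEGIN: in_txn=True, pending={}
Op 6: UPDATE c=12 (pending; pending now {c=12})
Op 7: ROLLBACK: discarded pending ['c']; in_txn=False
Op 8: BEGIN: in_txn=True, pending={}
Op 9: UPDATE c=22 (pending; pending now {c=22})
Op 10: ROLLBACK: discarded pending ['c']; in_txn=False
Op 11: UPDATE b=13 (auto-commit; committed b=13)
ROLLBACK at op 7 discards: ['c']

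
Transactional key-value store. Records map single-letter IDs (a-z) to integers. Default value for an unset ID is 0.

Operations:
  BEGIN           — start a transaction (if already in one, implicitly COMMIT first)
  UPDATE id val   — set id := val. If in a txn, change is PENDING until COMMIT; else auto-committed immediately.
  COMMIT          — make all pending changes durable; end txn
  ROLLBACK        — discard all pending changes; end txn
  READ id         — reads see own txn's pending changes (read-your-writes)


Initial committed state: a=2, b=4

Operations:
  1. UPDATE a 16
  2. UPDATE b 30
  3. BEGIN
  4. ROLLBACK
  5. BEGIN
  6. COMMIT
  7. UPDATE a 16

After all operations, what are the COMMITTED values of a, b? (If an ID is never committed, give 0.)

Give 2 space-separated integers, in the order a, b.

Initial committed: {a=2, b=4}
Op 1: UPDATE a=16 (auto-commit; committed a=16)
Op 2: UPDATE b=30 (auto-commit; committed b=30)
Op 3: BEGIN: in_txn=True, pending={}
Op 4: ROLLBACK: discarded pending []; in_txn=False
Op 5: BEGIN: in_txn=True, pending={}
Op 6: COMMIT: merged [] into committed; committed now {a=16, b=30}
Op 7: UPDATE a=16 (auto-commit; committed a=16)
Final committed: {a=16, b=30}

Answer: 16 30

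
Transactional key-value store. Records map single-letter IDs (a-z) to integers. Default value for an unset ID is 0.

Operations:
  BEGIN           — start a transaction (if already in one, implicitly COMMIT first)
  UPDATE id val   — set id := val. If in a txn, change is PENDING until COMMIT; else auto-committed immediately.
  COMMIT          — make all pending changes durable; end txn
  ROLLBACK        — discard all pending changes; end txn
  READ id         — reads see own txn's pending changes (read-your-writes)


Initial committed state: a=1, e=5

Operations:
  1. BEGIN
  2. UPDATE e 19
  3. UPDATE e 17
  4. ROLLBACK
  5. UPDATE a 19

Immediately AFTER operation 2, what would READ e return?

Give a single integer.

Initial committed: {a=1, e=5}
Op 1: BEGIN: in_txn=True, pending={}
Op 2: UPDATE e=19 (pending; pending now {e=19})
After op 2: visible(e) = 19 (pending={e=19}, committed={a=1, e=5})

Answer: 19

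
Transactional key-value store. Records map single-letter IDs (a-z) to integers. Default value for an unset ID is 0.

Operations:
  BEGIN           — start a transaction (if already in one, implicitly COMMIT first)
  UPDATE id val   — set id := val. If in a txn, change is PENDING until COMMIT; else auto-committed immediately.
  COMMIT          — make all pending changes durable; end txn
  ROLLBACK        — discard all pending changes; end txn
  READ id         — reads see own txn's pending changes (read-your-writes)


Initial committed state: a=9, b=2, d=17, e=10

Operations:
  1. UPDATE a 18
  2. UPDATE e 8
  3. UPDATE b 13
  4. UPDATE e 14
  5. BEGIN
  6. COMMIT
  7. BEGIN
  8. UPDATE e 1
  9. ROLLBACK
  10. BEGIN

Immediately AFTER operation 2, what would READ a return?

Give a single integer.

Initial committed: {a=9, b=2, d=17, e=10}
Op 1: UPDATE a=18 (auto-commit; committed a=18)
Op 2: UPDATE e=8 (auto-commit; committed e=8)
After op 2: visible(a) = 18 (pending={}, committed={a=18, b=2, d=17, e=8})

Answer: 18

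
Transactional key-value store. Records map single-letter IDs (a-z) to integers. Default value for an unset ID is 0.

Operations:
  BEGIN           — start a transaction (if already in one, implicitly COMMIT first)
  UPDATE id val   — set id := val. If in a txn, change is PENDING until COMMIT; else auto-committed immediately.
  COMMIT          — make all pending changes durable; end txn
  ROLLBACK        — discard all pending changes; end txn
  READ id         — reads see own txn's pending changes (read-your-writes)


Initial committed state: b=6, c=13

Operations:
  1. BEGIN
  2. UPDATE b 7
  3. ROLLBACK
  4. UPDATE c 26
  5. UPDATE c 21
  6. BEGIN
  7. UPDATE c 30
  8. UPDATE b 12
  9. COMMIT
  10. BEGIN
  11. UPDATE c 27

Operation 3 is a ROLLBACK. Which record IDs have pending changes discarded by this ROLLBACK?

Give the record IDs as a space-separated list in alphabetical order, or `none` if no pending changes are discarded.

Initial committed: {b=6, c=13}
Op 1: BEGIN: in_txn=True, pending={}
Op 2: UPDATE b=7 (pending; pending now {b=7})
Op 3: ROLLBACK: discarded pending ['b']; in_txn=False
Op 4: UPDATE c=26 (auto-commit; committed c=26)
Op 5: UPDATE c=21 (auto-commit; committed c=21)
Op 6: BEGIN: in_txn=True, pending={}
Op 7: UPDATE c=30 (pending; pending now {c=30})
Op 8: UPDATE b=12 (pending; pending now {b=12, c=30})
Op 9: COMMIT: merged ['b', 'c'] into committed; committed now {b=12, c=30}
Op 10: BEGIN: in_txn=True, pending={}
Op 11: UPDATE c=27 (pending; pending now {c=27})
ROLLBACK at op 3 discards: ['b']

Answer: b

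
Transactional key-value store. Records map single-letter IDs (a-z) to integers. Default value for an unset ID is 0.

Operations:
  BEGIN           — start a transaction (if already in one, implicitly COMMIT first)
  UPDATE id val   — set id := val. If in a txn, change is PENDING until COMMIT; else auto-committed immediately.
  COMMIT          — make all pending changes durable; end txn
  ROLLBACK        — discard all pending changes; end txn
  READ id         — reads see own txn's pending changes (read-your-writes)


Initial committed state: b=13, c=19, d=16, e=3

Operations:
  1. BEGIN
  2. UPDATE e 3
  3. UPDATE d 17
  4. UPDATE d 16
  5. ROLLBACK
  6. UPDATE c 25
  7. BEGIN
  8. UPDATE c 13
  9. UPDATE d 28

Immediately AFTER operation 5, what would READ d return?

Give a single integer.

Answer: 16

Derivation:
Initial committed: {b=13, c=19, d=16, e=3}
Op 1: BEGIN: in_txn=True, pending={}
Op 2: UPDATE e=3 (pending; pending now {e=3})
Op 3: UPDATE d=17 (pending; pending now {d=17, e=3})
Op 4: UPDATE d=16 (pending; pending now {d=16, e=3})
Op 5: ROLLBACK: discarded pending ['d', 'e']; in_txn=False
After op 5: visible(d) = 16 (pending={}, committed={b=13, c=19, d=16, e=3})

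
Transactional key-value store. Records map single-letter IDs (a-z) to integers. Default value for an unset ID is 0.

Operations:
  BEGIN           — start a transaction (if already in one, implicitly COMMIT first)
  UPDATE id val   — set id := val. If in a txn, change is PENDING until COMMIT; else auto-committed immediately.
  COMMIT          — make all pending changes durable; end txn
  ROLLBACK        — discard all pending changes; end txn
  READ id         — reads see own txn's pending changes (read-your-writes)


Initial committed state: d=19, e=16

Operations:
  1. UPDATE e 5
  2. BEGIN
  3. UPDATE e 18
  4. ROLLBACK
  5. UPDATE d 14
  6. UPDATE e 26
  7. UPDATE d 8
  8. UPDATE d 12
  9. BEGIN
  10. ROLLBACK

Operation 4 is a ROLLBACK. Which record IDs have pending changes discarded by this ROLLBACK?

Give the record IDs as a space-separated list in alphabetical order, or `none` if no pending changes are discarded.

Initial committed: {d=19, e=16}
Op 1: UPDATE e=5 (auto-commit; committed e=5)
Op 2: BEGIN: in_txn=True, pending={}
Op 3: UPDATE e=18 (pending; pending now {e=18})
Op 4: ROLLBACK: discarded pending ['e']; in_txn=False
Op 5: UPDATE d=14 (auto-commit; committed d=14)
Op 6: UPDATE e=26 (auto-commit; committed e=26)
Op 7: UPDATE d=8 (auto-commit; committed d=8)
Op 8: UPDATE d=12 (auto-commit; committed d=12)
Op 9: BEGIN: in_txn=True, pending={}
Op 10: ROLLBACK: discarded pending []; in_txn=False
ROLLBACK at op 4 discards: ['e']

Answer: e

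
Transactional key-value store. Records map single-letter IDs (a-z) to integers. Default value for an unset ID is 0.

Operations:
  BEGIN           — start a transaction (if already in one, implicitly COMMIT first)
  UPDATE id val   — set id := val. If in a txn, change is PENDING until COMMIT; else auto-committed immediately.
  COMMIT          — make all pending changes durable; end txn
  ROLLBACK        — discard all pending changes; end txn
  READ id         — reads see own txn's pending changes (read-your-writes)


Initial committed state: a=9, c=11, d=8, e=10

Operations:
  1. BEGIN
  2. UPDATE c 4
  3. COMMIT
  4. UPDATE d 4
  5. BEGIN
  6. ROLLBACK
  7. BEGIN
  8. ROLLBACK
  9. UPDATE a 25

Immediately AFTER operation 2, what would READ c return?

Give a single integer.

Answer: 4

Derivation:
Initial committed: {a=9, c=11, d=8, e=10}
Op 1: BEGIN: in_txn=True, pending={}
Op 2: UPDATE c=4 (pending; pending now {c=4})
After op 2: visible(c) = 4 (pending={c=4}, committed={a=9, c=11, d=8, e=10})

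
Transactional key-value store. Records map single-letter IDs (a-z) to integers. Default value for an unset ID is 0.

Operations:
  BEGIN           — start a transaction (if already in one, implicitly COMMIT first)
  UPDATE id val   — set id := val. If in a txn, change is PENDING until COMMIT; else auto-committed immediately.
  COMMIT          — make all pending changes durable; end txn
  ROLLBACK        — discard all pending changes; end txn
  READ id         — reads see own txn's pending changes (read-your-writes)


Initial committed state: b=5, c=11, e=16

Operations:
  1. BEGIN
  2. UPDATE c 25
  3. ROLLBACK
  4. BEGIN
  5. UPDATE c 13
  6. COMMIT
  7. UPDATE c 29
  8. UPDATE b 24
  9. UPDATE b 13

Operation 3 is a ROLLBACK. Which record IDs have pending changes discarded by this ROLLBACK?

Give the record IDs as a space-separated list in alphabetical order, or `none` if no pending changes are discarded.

Answer: c

Derivation:
Initial committed: {b=5, c=11, e=16}
Op 1: BEGIN: in_txn=True, pending={}
Op 2: UPDATE c=25 (pending; pending now {c=25})
Op 3: ROLLBACK: discarded pending ['c']; in_txn=False
Op 4: BEGIN: in_txn=True, pending={}
Op 5: UPDATE c=13 (pending; pending now {c=13})
Op 6: COMMIT: merged ['c'] into committed; committed now {b=5, c=13, e=16}
Op 7: UPDATE c=29 (auto-commit; committed c=29)
Op 8: UPDATE b=24 (auto-commit; committed b=24)
Op 9: UPDATE b=13 (auto-commit; committed b=13)
ROLLBACK at op 3 discards: ['c']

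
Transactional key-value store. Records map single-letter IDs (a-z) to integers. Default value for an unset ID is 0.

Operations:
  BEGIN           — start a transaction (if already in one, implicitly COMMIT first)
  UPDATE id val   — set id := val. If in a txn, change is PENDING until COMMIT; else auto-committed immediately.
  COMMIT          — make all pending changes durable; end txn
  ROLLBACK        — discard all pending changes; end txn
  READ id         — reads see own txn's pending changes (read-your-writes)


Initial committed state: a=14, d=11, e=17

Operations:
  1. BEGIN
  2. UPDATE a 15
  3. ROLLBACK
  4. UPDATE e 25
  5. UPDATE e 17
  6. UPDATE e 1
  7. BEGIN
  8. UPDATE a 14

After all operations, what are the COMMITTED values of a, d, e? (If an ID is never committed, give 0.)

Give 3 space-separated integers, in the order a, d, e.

Initial committed: {a=14, d=11, e=17}
Op 1: BEGIN: in_txn=True, pending={}
Op 2: UPDATE a=15 (pending; pending now {a=15})
Op 3: ROLLBACK: discarded pending ['a']; in_txn=False
Op 4: UPDATE e=25 (auto-commit; committed e=25)
Op 5: UPDATE e=17 (auto-commit; committed e=17)
Op 6: UPDATE e=1 (auto-commit; committed e=1)
Op 7: BEGIN: in_txn=True, pending={}
Op 8: UPDATE a=14 (pending; pending now {a=14})
Final committed: {a=14, d=11, e=1}

Answer: 14 11 1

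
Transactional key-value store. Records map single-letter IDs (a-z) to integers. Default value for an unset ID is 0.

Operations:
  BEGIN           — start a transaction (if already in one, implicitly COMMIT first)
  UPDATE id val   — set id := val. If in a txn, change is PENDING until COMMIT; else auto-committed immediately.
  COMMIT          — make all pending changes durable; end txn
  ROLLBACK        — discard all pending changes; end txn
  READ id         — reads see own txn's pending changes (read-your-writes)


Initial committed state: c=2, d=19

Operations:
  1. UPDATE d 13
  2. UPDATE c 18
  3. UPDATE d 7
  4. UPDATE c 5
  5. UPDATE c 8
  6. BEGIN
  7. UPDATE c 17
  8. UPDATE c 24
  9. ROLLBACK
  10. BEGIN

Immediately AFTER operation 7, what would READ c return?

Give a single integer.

Initial committed: {c=2, d=19}
Op 1: UPDATE d=13 (auto-commit; committed d=13)
Op 2: UPDATE c=18 (auto-commit; committed c=18)
Op 3: UPDATE d=7 (auto-commit; committed d=7)
Op 4: UPDATE c=5 (auto-commit; committed c=5)
Op 5: UPDATE c=8 (auto-commit; committed c=8)
Op 6: BEGIN: in_txn=True, pending={}
Op 7: UPDATE c=17 (pending; pending now {c=17})
After op 7: visible(c) = 17 (pending={c=17}, committed={c=8, d=7})

Answer: 17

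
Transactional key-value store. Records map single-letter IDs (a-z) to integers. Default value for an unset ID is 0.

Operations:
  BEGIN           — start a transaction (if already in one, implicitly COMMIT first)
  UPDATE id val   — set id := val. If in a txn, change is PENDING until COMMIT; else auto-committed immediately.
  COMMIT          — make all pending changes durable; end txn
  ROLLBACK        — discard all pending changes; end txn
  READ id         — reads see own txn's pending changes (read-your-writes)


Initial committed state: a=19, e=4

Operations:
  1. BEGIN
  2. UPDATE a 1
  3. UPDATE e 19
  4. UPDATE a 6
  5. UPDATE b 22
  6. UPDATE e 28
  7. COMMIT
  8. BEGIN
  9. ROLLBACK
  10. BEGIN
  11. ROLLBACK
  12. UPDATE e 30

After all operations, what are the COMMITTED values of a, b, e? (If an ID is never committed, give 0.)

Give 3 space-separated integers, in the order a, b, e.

Answer: 6 22 30

Derivation:
Initial committed: {a=19, e=4}
Op 1: BEGIN: in_txn=True, pending={}
Op 2: UPDATE a=1 (pending; pending now {a=1})
Op 3: UPDATE e=19 (pending; pending now {a=1, e=19})
Op 4: UPDATE a=6 (pending; pending now {a=6, e=19})
Op 5: UPDATE b=22 (pending; pending now {a=6, b=22, e=19})
Op 6: UPDATE e=28 (pending; pending now {a=6, b=22, e=28})
Op 7: COMMIT: merged ['a', 'b', 'e'] into committed; committed now {a=6, b=22, e=28}
Op 8: BEGIN: in_txn=True, pending={}
Op 9: ROLLBACK: discarded pending []; in_txn=False
Op 10: BEGIN: in_txn=True, pending={}
Op 11: ROLLBACK: discarded pending []; in_txn=False
Op 12: UPDATE e=30 (auto-commit; committed e=30)
Final committed: {a=6, b=22, e=30}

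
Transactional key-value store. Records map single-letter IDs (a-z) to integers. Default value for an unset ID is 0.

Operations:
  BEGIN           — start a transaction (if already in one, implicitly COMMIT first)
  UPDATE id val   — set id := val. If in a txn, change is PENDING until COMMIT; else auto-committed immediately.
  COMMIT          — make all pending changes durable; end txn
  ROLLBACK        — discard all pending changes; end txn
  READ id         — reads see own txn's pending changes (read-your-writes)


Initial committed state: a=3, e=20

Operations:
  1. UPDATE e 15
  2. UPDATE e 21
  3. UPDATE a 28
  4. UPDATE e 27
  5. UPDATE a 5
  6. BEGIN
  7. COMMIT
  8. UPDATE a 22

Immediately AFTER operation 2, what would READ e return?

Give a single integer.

Initial committed: {a=3, e=20}
Op 1: UPDATE e=15 (auto-commit; committed e=15)
Op 2: UPDATE e=21 (auto-commit; committed e=21)
After op 2: visible(e) = 21 (pending={}, committed={a=3, e=21})

Answer: 21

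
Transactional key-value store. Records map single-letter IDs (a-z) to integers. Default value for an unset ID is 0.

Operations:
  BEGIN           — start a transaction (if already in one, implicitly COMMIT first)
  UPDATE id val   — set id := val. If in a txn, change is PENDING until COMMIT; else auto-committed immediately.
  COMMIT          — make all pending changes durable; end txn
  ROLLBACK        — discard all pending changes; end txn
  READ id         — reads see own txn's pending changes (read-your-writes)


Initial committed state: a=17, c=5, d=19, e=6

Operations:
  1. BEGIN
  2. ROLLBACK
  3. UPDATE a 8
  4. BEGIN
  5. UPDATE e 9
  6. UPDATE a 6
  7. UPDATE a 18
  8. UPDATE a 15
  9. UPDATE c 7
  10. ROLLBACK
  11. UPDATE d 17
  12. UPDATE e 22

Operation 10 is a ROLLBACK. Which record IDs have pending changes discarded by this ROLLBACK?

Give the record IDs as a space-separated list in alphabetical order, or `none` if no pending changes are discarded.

Answer: a c e

Derivation:
Initial committed: {a=17, c=5, d=19, e=6}
Op 1: BEGIN: in_txn=True, pending={}
Op 2: ROLLBACK: discarded pending []; in_txn=False
Op 3: UPDATE a=8 (auto-commit; committed a=8)
Op 4: BEGIN: in_txn=True, pending={}
Op 5: UPDATE e=9 (pending; pending now {e=9})
Op 6: UPDATE a=6 (pending; pending now {a=6, e=9})
Op 7: UPDATE a=18 (pending; pending now {a=18, e=9})
Op 8: UPDATE a=15 (pending; pending now {a=15, e=9})
Op 9: UPDATE c=7 (pending; pending now {a=15, c=7, e=9})
Op 10: ROLLBACK: discarded pending ['a', 'c', 'e']; in_txn=False
Op 11: UPDATE d=17 (auto-commit; committed d=17)
Op 12: UPDATE e=22 (auto-commit; committed e=22)
ROLLBACK at op 10 discards: ['a', 'c', 'e']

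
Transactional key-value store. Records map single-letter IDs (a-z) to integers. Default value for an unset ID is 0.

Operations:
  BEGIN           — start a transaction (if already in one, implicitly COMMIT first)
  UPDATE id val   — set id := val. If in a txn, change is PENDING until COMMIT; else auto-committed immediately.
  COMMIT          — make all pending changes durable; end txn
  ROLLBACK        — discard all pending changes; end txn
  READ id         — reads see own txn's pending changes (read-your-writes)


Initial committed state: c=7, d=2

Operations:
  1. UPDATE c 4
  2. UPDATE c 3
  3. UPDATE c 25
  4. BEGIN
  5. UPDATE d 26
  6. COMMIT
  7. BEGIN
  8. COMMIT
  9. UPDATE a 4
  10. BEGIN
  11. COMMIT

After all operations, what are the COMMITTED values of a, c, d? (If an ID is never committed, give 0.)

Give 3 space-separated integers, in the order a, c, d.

Initial committed: {c=7, d=2}
Op 1: UPDATE c=4 (auto-commit; committed c=4)
Op 2: UPDATE c=3 (auto-commit; committed c=3)
Op 3: UPDATE c=25 (auto-commit; committed c=25)
Op 4: BEGIN: in_txn=True, pending={}
Op 5: UPDATE d=26 (pending; pending now {d=26})
Op 6: COMMIT: merged ['d'] into committed; committed now {c=25, d=26}
Op 7: BEGIN: in_txn=True, pending={}
Op 8: COMMIT: merged [] into committed; committed now {c=25, d=26}
Op 9: UPDATE a=4 (auto-commit; committed a=4)
Op 10: BEGIN: in_txn=True, pending={}
Op 11: COMMIT: merged [] into committed; committed now {a=4, c=25, d=26}
Final committed: {a=4, c=25, d=26}

Answer: 4 25 26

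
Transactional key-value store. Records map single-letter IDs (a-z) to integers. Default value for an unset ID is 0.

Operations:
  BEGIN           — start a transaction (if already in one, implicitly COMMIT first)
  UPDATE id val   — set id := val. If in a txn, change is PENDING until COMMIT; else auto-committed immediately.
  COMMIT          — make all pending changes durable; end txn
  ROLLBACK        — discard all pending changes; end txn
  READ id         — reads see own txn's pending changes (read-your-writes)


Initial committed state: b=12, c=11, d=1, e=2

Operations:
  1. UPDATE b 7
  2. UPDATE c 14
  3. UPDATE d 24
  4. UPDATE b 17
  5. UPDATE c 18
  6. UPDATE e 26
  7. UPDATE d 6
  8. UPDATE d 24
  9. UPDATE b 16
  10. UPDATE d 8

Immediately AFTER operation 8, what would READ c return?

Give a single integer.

Initial committed: {b=12, c=11, d=1, e=2}
Op 1: UPDATE b=7 (auto-commit; committed b=7)
Op 2: UPDATE c=14 (auto-commit; committed c=14)
Op 3: UPDATE d=24 (auto-commit; committed d=24)
Op 4: UPDATE b=17 (auto-commit; committed b=17)
Op 5: UPDATE c=18 (auto-commit; committed c=18)
Op 6: UPDATE e=26 (auto-commit; committed e=26)
Op 7: UPDATE d=6 (auto-commit; committed d=6)
Op 8: UPDATE d=24 (auto-commit; committed d=24)
After op 8: visible(c) = 18 (pending={}, committed={b=17, c=18, d=24, e=26})

Answer: 18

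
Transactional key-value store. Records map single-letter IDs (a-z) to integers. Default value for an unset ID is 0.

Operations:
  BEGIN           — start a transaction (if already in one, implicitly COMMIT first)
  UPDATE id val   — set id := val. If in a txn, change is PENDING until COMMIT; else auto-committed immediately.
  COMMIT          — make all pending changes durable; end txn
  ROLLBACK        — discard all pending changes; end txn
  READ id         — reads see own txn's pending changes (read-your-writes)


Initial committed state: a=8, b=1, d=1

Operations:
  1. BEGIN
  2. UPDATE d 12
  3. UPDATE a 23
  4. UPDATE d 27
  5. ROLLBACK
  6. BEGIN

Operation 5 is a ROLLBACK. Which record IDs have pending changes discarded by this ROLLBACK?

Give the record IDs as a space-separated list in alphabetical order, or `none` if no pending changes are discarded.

Answer: a d

Derivation:
Initial committed: {a=8, b=1, d=1}
Op 1: BEGIN: in_txn=True, pending={}
Op 2: UPDATE d=12 (pending; pending now {d=12})
Op 3: UPDATE a=23 (pending; pending now {a=23, d=12})
Op 4: UPDATE d=27 (pending; pending now {a=23, d=27})
Op 5: ROLLBACK: discarded pending ['a', 'd']; in_txn=False
Op 6: BEGIN: in_txn=True, pending={}
ROLLBACK at op 5 discards: ['a', 'd']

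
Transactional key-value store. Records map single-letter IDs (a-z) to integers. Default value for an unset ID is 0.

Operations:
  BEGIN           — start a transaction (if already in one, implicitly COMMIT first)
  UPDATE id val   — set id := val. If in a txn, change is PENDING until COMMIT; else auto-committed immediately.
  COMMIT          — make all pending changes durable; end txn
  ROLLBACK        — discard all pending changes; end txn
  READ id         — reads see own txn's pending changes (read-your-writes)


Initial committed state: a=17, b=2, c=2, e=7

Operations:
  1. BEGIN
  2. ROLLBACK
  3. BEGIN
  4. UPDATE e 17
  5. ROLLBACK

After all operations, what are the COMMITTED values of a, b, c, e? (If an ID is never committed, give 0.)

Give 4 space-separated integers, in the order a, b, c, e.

Initial committed: {a=17, b=2, c=2, e=7}
Op 1: BEGIN: in_txn=True, pending={}
Op 2: ROLLBACK: discarded pending []; in_txn=False
Op 3: BEGIN: in_txn=True, pending={}
Op 4: UPDATE e=17 (pending; pending now {e=17})
Op 5: ROLLBACK: discarded pending ['e']; in_txn=False
Final committed: {a=17, b=2, c=2, e=7}

Answer: 17 2 2 7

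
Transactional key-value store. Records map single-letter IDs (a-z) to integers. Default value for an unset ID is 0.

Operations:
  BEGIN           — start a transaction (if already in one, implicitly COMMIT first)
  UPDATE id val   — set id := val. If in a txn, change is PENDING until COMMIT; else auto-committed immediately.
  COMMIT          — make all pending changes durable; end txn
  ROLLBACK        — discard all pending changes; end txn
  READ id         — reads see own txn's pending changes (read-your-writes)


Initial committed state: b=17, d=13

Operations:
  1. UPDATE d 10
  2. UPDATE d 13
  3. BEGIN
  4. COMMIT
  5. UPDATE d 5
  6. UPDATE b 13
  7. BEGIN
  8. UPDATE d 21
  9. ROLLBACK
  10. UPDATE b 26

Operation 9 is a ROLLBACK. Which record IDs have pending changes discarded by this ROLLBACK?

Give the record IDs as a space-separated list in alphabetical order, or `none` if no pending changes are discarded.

Initial committed: {b=17, d=13}
Op 1: UPDATE d=10 (auto-commit; committed d=10)
Op 2: UPDATE d=13 (auto-commit; committed d=13)
Op 3: BEGIN: in_txn=True, pending={}
Op 4: COMMIT: merged [] into committed; committed now {b=17, d=13}
Op 5: UPDATE d=5 (auto-commit; committed d=5)
Op 6: UPDATE b=13 (auto-commit; committed b=13)
Op 7: BEGIN: in_txn=True, pending={}
Op 8: UPDATE d=21 (pending; pending now {d=21})
Op 9: ROLLBACK: discarded pending ['d']; in_txn=False
Op 10: UPDATE b=26 (auto-commit; committed b=26)
ROLLBACK at op 9 discards: ['d']

Answer: d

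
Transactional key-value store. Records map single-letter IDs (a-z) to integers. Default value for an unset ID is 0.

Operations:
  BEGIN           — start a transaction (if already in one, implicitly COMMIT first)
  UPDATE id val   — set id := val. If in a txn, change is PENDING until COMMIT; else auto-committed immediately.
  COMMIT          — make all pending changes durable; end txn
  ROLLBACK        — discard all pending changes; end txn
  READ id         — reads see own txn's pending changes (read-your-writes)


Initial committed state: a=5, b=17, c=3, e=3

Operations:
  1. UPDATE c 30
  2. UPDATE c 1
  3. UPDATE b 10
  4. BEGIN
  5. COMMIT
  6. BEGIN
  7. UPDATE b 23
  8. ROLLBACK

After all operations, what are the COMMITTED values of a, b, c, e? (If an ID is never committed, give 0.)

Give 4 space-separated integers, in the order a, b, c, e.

Answer: 5 10 1 3

Derivation:
Initial committed: {a=5, b=17, c=3, e=3}
Op 1: UPDATE c=30 (auto-commit; committed c=30)
Op 2: UPDATE c=1 (auto-commit; committed c=1)
Op 3: UPDATE b=10 (auto-commit; committed b=10)
Op 4: BEGIN: in_txn=True, pending={}
Op 5: COMMIT: merged [] into committed; committed now {a=5, b=10, c=1, e=3}
Op 6: BEGIN: in_txn=True, pending={}
Op 7: UPDATE b=23 (pending; pending now {b=23})
Op 8: ROLLBACK: discarded pending ['b']; in_txn=False
Final committed: {a=5, b=10, c=1, e=3}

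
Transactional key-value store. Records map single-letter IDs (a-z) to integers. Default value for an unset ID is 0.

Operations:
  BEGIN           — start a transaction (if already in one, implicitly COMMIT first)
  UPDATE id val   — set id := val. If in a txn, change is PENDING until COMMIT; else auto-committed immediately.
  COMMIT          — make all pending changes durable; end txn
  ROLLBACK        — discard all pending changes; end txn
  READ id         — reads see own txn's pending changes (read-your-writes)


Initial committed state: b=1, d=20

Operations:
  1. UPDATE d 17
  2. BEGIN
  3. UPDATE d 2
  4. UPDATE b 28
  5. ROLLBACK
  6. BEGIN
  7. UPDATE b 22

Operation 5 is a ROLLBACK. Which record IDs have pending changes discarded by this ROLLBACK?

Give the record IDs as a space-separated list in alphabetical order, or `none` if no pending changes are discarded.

Answer: b d

Derivation:
Initial committed: {b=1, d=20}
Op 1: UPDATE d=17 (auto-commit; committed d=17)
Op 2: BEGIN: in_txn=True, pending={}
Op 3: UPDATE d=2 (pending; pending now {d=2})
Op 4: UPDATE b=28 (pending; pending now {b=28, d=2})
Op 5: ROLLBACK: discarded pending ['b', 'd']; in_txn=False
Op 6: BEGIN: in_txn=True, pending={}
Op 7: UPDATE b=22 (pending; pending now {b=22})
ROLLBACK at op 5 discards: ['b', 'd']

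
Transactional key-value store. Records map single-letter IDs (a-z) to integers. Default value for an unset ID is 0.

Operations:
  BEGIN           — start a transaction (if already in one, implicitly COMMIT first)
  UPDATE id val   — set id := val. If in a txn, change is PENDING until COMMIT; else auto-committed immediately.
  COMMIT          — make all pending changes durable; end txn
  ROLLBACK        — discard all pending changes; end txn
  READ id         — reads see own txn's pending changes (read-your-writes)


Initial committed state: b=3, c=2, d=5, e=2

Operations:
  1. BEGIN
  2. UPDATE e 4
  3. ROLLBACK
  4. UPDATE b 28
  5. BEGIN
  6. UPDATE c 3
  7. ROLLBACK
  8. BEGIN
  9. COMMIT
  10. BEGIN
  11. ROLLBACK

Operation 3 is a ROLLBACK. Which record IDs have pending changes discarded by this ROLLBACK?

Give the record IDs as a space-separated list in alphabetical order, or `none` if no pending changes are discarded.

Answer: e

Derivation:
Initial committed: {b=3, c=2, d=5, e=2}
Op 1: BEGIN: in_txn=True, pending={}
Op 2: UPDATE e=4 (pending; pending now {e=4})
Op 3: ROLLBACK: discarded pending ['e']; in_txn=False
Op 4: UPDATE b=28 (auto-commit; committed b=28)
Op 5: BEGIN: in_txn=True, pending={}
Op 6: UPDATE c=3 (pending; pending now {c=3})
Op 7: ROLLBACK: discarded pending ['c']; in_txn=False
Op 8: BEGIN: in_txn=True, pending={}
Op 9: COMMIT: merged [] into committed; committed now {b=28, c=2, d=5, e=2}
Op 10: BEGIN: in_txn=True, pending={}
Op 11: ROLLBACK: discarded pending []; in_txn=False
ROLLBACK at op 3 discards: ['e']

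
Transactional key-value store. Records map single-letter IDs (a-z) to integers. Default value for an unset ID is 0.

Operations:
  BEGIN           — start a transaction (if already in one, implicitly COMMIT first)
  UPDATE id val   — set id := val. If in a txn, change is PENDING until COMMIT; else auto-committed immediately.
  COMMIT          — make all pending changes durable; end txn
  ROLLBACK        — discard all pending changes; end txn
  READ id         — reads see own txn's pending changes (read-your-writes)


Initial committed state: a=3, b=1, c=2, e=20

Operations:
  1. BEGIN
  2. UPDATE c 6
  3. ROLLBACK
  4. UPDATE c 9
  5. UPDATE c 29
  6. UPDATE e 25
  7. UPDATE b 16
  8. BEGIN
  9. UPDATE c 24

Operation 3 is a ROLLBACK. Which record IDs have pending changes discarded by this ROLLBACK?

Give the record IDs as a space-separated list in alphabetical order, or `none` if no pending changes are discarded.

Answer: c

Derivation:
Initial committed: {a=3, b=1, c=2, e=20}
Op 1: BEGIN: in_txn=True, pending={}
Op 2: UPDATE c=6 (pending; pending now {c=6})
Op 3: ROLLBACK: discarded pending ['c']; in_txn=False
Op 4: UPDATE c=9 (auto-commit; committed c=9)
Op 5: UPDATE c=29 (auto-commit; committed c=29)
Op 6: UPDATE e=25 (auto-commit; committed e=25)
Op 7: UPDATE b=16 (auto-commit; committed b=16)
Op 8: BEGIN: in_txn=True, pending={}
Op 9: UPDATE c=24 (pending; pending now {c=24})
ROLLBACK at op 3 discards: ['c']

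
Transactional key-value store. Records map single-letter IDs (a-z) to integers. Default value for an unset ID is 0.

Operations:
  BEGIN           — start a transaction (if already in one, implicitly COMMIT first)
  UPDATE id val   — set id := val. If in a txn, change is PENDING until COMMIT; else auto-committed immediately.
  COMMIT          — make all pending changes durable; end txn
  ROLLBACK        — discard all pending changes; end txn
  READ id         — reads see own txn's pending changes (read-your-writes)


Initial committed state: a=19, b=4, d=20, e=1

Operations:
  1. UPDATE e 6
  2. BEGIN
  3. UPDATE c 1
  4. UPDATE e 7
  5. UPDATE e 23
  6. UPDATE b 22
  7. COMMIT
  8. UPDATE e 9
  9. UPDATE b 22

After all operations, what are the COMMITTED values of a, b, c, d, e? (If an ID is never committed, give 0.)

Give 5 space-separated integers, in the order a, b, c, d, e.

Answer: 19 22 1 20 9

Derivation:
Initial committed: {a=19, b=4, d=20, e=1}
Op 1: UPDATE e=6 (auto-commit; committed e=6)
Op 2: BEGIN: in_txn=True, pending={}
Op 3: UPDATE c=1 (pending; pending now {c=1})
Op 4: UPDATE e=7 (pending; pending now {c=1, e=7})
Op 5: UPDATE e=23 (pending; pending now {c=1, e=23})
Op 6: UPDATE b=22 (pending; pending now {b=22, c=1, e=23})
Op 7: COMMIT: merged ['b', 'c', 'e'] into committed; committed now {a=19, b=22, c=1, d=20, e=23}
Op 8: UPDATE e=9 (auto-commit; committed e=9)
Op 9: UPDATE b=22 (auto-commit; committed b=22)
Final committed: {a=19, b=22, c=1, d=20, e=9}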